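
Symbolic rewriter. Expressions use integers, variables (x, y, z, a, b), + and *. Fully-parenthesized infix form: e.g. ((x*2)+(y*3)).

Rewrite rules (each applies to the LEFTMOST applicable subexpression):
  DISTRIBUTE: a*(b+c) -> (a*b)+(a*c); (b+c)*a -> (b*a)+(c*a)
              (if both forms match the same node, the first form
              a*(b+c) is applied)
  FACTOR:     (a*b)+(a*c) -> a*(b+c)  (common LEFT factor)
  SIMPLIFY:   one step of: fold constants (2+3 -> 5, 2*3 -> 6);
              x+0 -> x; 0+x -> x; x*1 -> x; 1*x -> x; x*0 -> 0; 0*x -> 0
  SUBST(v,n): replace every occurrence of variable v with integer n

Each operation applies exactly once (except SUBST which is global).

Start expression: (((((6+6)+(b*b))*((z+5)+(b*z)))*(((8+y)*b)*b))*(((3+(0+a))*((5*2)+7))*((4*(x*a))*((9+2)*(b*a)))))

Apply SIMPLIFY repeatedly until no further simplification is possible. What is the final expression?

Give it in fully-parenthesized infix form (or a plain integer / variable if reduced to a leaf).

Start: (((((6+6)+(b*b))*((z+5)+(b*z)))*(((8+y)*b)*b))*(((3+(0+a))*((5*2)+7))*((4*(x*a))*((9+2)*(b*a)))))
Step 1: at LLLL: (6+6) -> 12; overall: (((((6+6)+(b*b))*((z+5)+(b*z)))*(((8+y)*b)*b))*(((3+(0+a))*((5*2)+7))*((4*(x*a))*((9+2)*(b*a))))) -> ((((12+(b*b))*((z+5)+(b*z)))*(((8+y)*b)*b))*(((3+(0+a))*((5*2)+7))*((4*(x*a))*((9+2)*(b*a)))))
Step 2: at RLLR: (0+a) -> a; overall: ((((12+(b*b))*((z+5)+(b*z)))*(((8+y)*b)*b))*(((3+(0+a))*((5*2)+7))*((4*(x*a))*((9+2)*(b*a))))) -> ((((12+(b*b))*((z+5)+(b*z)))*(((8+y)*b)*b))*(((3+a)*((5*2)+7))*((4*(x*a))*((9+2)*(b*a)))))
Step 3: at RLRL: (5*2) -> 10; overall: ((((12+(b*b))*((z+5)+(b*z)))*(((8+y)*b)*b))*(((3+a)*((5*2)+7))*((4*(x*a))*((9+2)*(b*a))))) -> ((((12+(b*b))*((z+5)+(b*z)))*(((8+y)*b)*b))*(((3+a)*(10+7))*((4*(x*a))*((9+2)*(b*a)))))
Step 4: at RLR: (10+7) -> 17; overall: ((((12+(b*b))*((z+5)+(b*z)))*(((8+y)*b)*b))*(((3+a)*(10+7))*((4*(x*a))*((9+2)*(b*a))))) -> ((((12+(b*b))*((z+5)+(b*z)))*(((8+y)*b)*b))*(((3+a)*17)*((4*(x*a))*((9+2)*(b*a)))))
Step 5: at RRRL: (9+2) -> 11; overall: ((((12+(b*b))*((z+5)+(b*z)))*(((8+y)*b)*b))*(((3+a)*17)*((4*(x*a))*((9+2)*(b*a))))) -> ((((12+(b*b))*((z+5)+(b*z)))*(((8+y)*b)*b))*(((3+a)*17)*((4*(x*a))*(11*(b*a)))))
Fixed point: ((((12+(b*b))*((z+5)+(b*z)))*(((8+y)*b)*b))*(((3+a)*17)*((4*(x*a))*(11*(b*a)))))

Answer: ((((12+(b*b))*((z+5)+(b*z)))*(((8+y)*b)*b))*(((3+a)*17)*((4*(x*a))*(11*(b*a)))))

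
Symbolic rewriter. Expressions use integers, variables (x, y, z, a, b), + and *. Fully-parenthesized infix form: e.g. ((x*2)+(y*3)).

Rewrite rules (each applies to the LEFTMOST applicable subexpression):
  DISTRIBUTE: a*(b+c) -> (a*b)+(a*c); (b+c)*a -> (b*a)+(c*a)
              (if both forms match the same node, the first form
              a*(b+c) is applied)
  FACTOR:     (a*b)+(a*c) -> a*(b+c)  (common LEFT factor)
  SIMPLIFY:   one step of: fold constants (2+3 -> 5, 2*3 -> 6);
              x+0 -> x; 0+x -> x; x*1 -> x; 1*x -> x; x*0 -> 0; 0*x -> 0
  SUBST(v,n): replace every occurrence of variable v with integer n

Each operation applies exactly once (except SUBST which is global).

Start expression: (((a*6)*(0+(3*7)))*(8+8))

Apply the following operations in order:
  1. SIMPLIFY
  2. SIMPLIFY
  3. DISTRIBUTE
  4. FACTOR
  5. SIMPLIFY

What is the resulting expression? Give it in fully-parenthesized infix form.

Start: (((a*6)*(0+(3*7)))*(8+8))
Apply SIMPLIFY at LR (target: (0+(3*7))): (((a*6)*(0+(3*7)))*(8+8)) -> (((a*6)*(3*7))*(8+8))
Apply SIMPLIFY at LR (target: (3*7)): (((a*6)*(3*7))*(8+8)) -> (((a*6)*21)*(8+8))
Apply DISTRIBUTE at root (target: (((a*6)*21)*(8+8))): (((a*6)*21)*(8+8)) -> ((((a*6)*21)*8)+(((a*6)*21)*8))
Apply FACTOR at root (target: ((((a*6)*21)*8)+(((a*6)*21)*8))): ((((a*6)*21)*8)+(((a*6)*21)*8)) -> (((a*6)*21)*(8+8))
Apply SIMPLIFY at R (target: (8+8)): (((a*6)*21)*(8+8)) -> (((a*6)*21)*16)

Answer: (((a*6)*21)*16)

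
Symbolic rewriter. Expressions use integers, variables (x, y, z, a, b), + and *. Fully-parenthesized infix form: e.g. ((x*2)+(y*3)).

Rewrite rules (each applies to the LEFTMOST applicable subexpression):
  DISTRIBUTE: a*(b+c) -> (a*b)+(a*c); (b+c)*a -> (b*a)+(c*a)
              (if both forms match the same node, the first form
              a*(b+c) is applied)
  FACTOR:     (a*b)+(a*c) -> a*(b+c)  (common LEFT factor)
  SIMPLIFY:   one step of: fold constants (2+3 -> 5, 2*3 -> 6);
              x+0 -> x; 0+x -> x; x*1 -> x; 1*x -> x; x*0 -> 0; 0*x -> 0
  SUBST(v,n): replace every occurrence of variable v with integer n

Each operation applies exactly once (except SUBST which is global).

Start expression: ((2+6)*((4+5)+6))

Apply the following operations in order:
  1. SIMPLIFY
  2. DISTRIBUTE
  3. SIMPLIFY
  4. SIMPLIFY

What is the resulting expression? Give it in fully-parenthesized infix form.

Answer: (72+(8*6))

Derivation:
Start: ((2+6)*((4+5)+6))
Apply SIMPLIFY at L (target: (2+6)): ((2+6)*((4+5)+6)) -> (8*((4+5)+6))
Apply DISTRIBUTE at root (target: (8*((4+5)+6))): (8*((4+5)+6)) -> ((8*(4+5))+(8*6))
Apply SIMPLIFY at LR (target: (4+5)): ((8*(4+5))+(8*6)) -> ((8*9)+(8*6))
Apply SIMPLIFY at L (target: (8*9)): ((8*9)+(8*6)) -> (72+(8*6))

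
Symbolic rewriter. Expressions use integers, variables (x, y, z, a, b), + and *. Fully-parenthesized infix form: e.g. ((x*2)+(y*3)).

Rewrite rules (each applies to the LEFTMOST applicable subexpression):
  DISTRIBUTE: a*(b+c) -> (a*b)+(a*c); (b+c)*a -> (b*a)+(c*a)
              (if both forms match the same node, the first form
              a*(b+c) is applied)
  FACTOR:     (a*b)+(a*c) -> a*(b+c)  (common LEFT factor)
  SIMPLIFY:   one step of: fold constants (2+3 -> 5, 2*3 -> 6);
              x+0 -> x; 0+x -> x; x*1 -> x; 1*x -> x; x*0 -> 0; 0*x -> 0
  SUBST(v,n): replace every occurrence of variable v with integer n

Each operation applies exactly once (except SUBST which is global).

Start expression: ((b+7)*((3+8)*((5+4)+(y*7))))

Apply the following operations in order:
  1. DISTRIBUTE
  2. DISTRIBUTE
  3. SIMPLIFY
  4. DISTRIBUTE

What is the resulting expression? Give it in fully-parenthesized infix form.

Answer: (((b*(11*(5+4)))+(b*((3+8)*(y*7))))+(7*((3+8)*((5+4)+(y*7)))))

Derivation:
Start: ((b+7)*((3+8)*((5+4)+(y*7))))
Apply DISTRIBUTE at root (target: ((b+7)*((3+8)*((5+4)+(y*7))))): ((b+7)*((3+8)*((5+4)+(y*7)))) -> ((b*((3+8)*((5+4)+(y*7))))+(7*((3+8)*((5+4)+(y*7)))))
Apply DISTRIBUTE at LR (target: ((3+8)*((5+4)+(y*7)))): ((b*((3+8)*((5+4)+(y*7))))+(7*((3+8)*((5+4)+(y*7))))) -> ((b*(((3+8)*(5+4))+((3+8)*(y*7))))+(7*((3+8)*((5+4)+(y*7)))))
Apply SIMPLIFY at LRLL (target: (3+8)): ((b*(((3+8)*(5+4))+((3+8)*(y*7))))+(7*((3+8)*((5+4)+(y*7))))) -> ((b*((11*(5+4))+((3+8)*(y*7))))+(7*((3+8)*((5+4)+(y*7)))))
Apply DISTRIBUTE at L (target: (b*((11*(5+4))+((3+8)*(y*7))))): ((b*((11*(5+4))+((3+8)*(y*7))))+(7*((3+8)*((5+4)+(y*7))))) -> (((b*(11*(5+4)))+(b*((3+8)*(y*7))))+(7*((3+8)*((5+4)+(y*7)))))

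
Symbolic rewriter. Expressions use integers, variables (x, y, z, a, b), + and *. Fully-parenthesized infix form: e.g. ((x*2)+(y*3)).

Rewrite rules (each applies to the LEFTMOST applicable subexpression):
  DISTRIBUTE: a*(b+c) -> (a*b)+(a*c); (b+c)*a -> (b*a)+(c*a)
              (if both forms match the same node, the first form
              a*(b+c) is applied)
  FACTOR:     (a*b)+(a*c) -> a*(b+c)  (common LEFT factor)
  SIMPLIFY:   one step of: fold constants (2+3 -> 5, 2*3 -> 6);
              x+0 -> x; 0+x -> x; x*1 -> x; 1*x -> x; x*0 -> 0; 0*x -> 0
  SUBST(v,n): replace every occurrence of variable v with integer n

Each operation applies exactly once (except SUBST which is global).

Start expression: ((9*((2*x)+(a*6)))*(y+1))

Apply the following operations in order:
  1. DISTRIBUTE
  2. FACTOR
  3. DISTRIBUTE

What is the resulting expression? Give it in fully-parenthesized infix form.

Answer: (((9*((2*x)+(a*6)))*y)+((9*((2*x)+(a*6)))*1))

Derivation:
Start: ((9*((2*x)+(a*6)))*(y+1))
Apply DISTRIBUTE at root (target: ((9*((2*x)+(a*6)))*(y+1))): ((9*((2*x)+(a*6)))*(y+1)) -> (((9*((2*x)+(a*6)))*y)+((9*((2*x)+(a*6)))*1))
Apply FACTOR at root (target: (((9*((2*x)+(a*6)))*y)+((9*((2*x)+(a*6)))*1))): (((9*((2*x)+(a*6)))*y)+((9*((2*x)+(a*6)))*1)) -> ((9*((2*x)+(a*6)))*(y+1))
Apply DISTRIBUTE at root (target: ((9*((2*x)+(a*6)))*(y+1))): ((9*((2*x)+(a*6)))*(y+1)) -> (((9*((2*x)+(a*6)))*y)+((9*((2*x)+(a*6)))*1))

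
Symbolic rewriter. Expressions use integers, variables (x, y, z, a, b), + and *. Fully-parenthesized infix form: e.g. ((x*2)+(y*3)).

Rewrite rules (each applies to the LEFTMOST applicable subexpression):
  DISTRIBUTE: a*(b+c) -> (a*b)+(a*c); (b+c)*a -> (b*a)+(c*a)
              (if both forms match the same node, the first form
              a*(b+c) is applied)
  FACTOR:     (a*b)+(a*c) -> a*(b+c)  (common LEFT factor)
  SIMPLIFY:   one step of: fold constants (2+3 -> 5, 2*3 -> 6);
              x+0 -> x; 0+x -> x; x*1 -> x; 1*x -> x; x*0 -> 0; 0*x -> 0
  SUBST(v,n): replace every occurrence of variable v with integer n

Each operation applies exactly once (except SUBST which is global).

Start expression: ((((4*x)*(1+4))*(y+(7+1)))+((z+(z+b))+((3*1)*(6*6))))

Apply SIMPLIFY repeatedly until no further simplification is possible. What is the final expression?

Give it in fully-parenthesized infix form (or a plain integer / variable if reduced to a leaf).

Answer: ((((4*x)*5)*(y+8))+((z+(z+b))+108))

Derivation:
Start: ((((4*x)*(1+4))*(y+(7+1)))+((z+(z+b))+((3*1)*(6*6))))
Step 1: at LLR: (1+4) -> 5; overall: ((((4*x)*(1+4))*(y+(7+1)))+((z+(z+b))+((3*1)*(6*6)))) -> ((((4*x)*5)*(y+(7+1)))+((z+(z+b))+((3*1)*(6*6))))
Step 2: at LRR: (7+1) -> 8; overall: ((((4*x)*5)*(y+(7+1)))+((z+(z+b))+((3*1)*(6*6)))) -> ((((4*x)*5)*(y+8))+((z+(z+b))+((3*1)*(6*6))))
Step 3: at RRL: (3*1) -> 3; overall: ((((4*x)*5)*(y+8))+((z+(z+b))+((3*1)*(6*6)))) -> ((((4*x)*5)*(y+8))+((z+(z+b))+(3*(6*6))))
Step 4: at RRR: (6*6) -> 36; overall: ((((4*x)*5)*(y+8))+((z+(z+b))+(3*(6*6)))) -> ((((4*x)*5)*(y+8))+((z+(z+b))+(3*36)))
Step 5: at RR: (3*36) -> 108; overall: ((((4*x)*5)*(y+8))+((z+(z+b))+(3*36))) -> ((((4*x)*5)*(y+8))+((z+(z+b))+108))
Fixed point: ((((4*x)*5)*(y+8))+((z+(z+b))+108))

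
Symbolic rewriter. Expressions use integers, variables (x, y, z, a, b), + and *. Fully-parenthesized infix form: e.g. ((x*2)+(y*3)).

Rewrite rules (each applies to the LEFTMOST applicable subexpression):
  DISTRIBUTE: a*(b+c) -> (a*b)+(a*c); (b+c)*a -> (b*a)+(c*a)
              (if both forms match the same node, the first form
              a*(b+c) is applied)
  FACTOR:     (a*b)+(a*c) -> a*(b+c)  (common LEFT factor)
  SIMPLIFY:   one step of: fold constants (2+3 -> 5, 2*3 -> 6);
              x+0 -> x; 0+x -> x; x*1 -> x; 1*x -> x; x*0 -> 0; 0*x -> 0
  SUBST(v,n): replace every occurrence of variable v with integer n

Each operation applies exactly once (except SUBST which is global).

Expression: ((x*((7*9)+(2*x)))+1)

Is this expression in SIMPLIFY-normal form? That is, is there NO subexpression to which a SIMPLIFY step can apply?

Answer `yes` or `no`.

Expression: ((x*((7*9)+(2*x)))+1)
Scanning for simplifiable subexpressions (pre-order)...
  at root: ((x*((7*9)+(2*x)))+1) (not simplifiable)
  at L: (x*((7*9)+(2*x))) (not simplifiable)
  at LR: ((7*9)+(2*x)) (not simplifiable)
  at LRL: (7*9) (SIMPLIFIABLE)
  at LRR: (2*x) (not simplifiable)
Found simplifiable subexpr at path LRL: (7*9)
One SIMPLIFY step would give: ((x*(63+(2*x)))+1)
-> NOT in normal form.

Answer: no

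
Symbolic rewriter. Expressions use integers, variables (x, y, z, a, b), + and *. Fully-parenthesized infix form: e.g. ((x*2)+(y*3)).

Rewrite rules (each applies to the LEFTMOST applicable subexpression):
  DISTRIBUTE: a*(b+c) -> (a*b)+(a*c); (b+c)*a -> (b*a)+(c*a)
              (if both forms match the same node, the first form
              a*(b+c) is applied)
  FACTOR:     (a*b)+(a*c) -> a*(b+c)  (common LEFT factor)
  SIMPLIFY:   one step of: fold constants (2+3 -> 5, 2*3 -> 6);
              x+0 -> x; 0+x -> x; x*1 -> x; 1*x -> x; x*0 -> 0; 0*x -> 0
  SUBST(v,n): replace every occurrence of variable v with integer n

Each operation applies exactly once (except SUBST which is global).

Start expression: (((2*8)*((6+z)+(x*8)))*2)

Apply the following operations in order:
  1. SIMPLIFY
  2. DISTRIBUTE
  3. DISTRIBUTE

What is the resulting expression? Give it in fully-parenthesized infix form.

Start: (((2*8)*((6+z)+(x*8)))*2)
Apply SIMPLIFY at LL (target: (2*8)): (((2*8)*((6+z)+(x*8)))*2) -> ((16*((6+z)+(x*8)))*2)
Apply DISTRIBUTE at L (target: (16*((6+z)+(x*8)))): ((16*((6+z)+(x*8)))*2) -> (((16*(6+z))+(16*(x*8)))*2)
Apply DISTRIBUTE at root (target: (((16*(6+z))+(16*(x*8)))*2)): (((16*(6+z))+(16*(x*8)))*2) -> (((16*(6+z))*2)+((16*(x*8))*2))

Answer: (((16*(6+z))*2)+((16*(x*8))*2))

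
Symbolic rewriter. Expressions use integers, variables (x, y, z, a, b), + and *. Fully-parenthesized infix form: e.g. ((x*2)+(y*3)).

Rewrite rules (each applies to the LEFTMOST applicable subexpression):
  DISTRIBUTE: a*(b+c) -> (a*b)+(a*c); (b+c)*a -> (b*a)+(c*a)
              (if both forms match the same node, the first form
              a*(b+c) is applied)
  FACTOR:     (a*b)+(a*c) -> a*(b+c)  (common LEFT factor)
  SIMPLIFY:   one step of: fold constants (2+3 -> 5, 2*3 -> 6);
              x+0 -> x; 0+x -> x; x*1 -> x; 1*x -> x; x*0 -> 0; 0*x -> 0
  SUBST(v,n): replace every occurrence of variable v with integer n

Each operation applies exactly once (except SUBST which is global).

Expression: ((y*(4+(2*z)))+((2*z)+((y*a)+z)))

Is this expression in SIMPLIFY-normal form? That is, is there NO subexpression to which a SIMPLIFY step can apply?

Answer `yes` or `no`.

Answer: yes

Derivation:
Expression: ((y*(4+(2*z)))+((2*z)+((y*a)+z)))
Scanning for simplifiable subexpressions (pre-order)...
  at root: ((y*(4+(2*z)))+((2*z)+((y*a)+z))) (not simplifiable)
  at L: (y*(4+(2*z))) (not simplifiable)
  at LR: (4+(2*z)) (not simplifiable)
  at LRR: (2*z) (not simplifiable)
  at R: ((2*z)+((y*a)+z)) (not simplifiable)
  at RL: (2*z) (not simplifiable)
  at RR: ((y*a)+z) (not simplifiable)
  at RRL: (y*a) (not simplifiable)
Result: no simplifiable subexpression found -> normal form.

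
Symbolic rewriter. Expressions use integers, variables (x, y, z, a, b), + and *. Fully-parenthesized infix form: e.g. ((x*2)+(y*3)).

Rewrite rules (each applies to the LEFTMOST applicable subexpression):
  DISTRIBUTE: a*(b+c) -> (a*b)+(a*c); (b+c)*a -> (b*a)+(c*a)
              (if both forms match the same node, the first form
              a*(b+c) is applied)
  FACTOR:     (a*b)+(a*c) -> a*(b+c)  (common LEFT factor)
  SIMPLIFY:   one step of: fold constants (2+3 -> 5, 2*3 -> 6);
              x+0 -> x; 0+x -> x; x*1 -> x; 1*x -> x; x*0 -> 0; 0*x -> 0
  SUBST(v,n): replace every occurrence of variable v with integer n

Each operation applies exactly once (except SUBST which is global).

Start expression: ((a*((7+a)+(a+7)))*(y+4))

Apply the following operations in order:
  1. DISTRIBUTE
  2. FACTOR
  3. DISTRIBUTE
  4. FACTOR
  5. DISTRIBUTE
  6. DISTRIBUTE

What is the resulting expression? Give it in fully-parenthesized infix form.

Answer: ((((a*(7+a))+(a*(a+7)))*y)+((a*((7+a)+(a+7)))*4))

Derivation:
Start: ((a*((7+a)+(a+7)))*(y+4))
Apply DISTRIBUTE at root (target: ((a*((7+a)+(a+7)))*(y+4))): ((a*((7+a)+(a+7)))*(y+4)) -> (((a*((7+a)+(a+7)))*y)+((a*((7+a)+(a+7)))*4))
Apply FACTOR at root (target: (((a*((7+a)+(a+7)))*y)+((a*((7+a)+(a+7)))*4))): (((a*((7+a)+(a+7)))*y)+((a*((7+a)+(a+7)))*4)) -> ((a*((7+a)+(a+7)))*(y+4))
Apply DISTRIBUTE at root (target: ((a*((7+a)+(a+7)))*(y+4))): ((a*((7+a)+(a+7)))*(y+4)) -> (((a*((7+a)+(a+7)))*y)+((a*((7+a)+(a+7)))*4))
Apply FACTOR at root (target: (((a*((7+a)+(a+7)))*y)+((a*((7+a)+(a+7)))*4))): (((a*((7+a)+(a+7)))*y)+((a*((7+a)+(a+7)))*4)) -> ((a*((7+a)+(a+7)))*(y+4))
Apply DISTRIBUTE at root (target: ((a*((7+a)+(a+7)))*(y+4))): ((a*((7+a)+(a+7)))*(y+4)) -> (((a*((7+a)+(a+7)))*y)+((a*((7+a)+(a+7)))*4))
Apply DISTRIBUTE at LL (target: (a*((7+a)+(a+7)))): (((a*((7+a)+(a+7)))*y)+((a*((7+a)+(a+7)))*4)) -> ((((a*(7+a))+(a*(a+7)))*y)+((a*((7+a)+(a+7)))*4))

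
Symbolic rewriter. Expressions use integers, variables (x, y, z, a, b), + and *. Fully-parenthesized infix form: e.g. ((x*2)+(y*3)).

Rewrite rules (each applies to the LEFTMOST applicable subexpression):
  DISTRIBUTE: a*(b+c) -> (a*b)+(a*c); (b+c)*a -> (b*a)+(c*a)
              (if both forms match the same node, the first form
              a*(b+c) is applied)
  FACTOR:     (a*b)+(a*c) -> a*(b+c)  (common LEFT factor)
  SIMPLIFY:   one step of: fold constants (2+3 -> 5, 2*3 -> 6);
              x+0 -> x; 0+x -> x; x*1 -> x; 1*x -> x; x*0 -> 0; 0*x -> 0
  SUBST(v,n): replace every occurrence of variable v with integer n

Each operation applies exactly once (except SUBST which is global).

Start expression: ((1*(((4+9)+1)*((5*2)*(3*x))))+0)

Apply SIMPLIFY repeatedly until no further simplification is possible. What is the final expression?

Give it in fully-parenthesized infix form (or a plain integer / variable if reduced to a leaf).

Answer: (14*(10*(3*x)))

Derivation:
Start: ((1*(((4+9)+1)*((5*2)*(3*x))))+0)
Step 1: at root: ((1*(((4+9)+1)*((5*2)*(3*x))))+0) -> (1*(((4+9)+1)*((5*2)*(3*x)))); overall: ((1*(((4+9)+1)*((5*2)*(3*x))))+0) -> (1*(((4+9)+1)*((5*2)*(3*x))))
Step 2: at root: (1*(((4+9)+1)*((5*2)*(3*x)))) -> (((4+9)+1)*((5*2)*(3*x))); overall: (1*(((4+9)+1)*((5*2)*(3*x)))) -> (((4+9)+1)*((5*2)*(3*x)))
Step 3: at LL: (4+9) -> 13; overall: (((4+9)+1)*((5*2)*(3*x))) -> ((13+1)*((5*2)*(3*x)))
Step 4: at L: (13+1) -> 14; overall: ((13+1)*((5*2)*(3*x))) -> (14*((5*2)*(3*x)))
Step 5: at RL: (5*2) -> 10; overall: (14*((5*2)*(3*x))) -> (14*(10*(3*x)))
Fixed point: (14*(10*(3*x)))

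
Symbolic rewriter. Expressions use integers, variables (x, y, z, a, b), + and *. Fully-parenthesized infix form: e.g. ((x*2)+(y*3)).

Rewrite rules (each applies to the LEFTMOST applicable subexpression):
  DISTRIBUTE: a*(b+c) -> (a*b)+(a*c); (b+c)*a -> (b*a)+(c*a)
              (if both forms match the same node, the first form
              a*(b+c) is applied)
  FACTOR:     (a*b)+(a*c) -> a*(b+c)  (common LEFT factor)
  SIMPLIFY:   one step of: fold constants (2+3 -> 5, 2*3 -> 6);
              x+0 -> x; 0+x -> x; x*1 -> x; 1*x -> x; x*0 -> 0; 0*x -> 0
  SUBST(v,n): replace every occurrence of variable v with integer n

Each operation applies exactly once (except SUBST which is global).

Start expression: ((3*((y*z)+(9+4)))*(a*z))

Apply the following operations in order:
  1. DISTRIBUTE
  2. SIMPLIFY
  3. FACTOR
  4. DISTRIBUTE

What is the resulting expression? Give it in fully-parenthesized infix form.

Start: ((3*((y*z)+(9+4)))*(a*z))
Apply DISTRIBUTE at L (target: (3*((y*z)+(9+4)))): ((3*((y*z)+(9+4)))*(a*z)) -> (((3*(y*z))+(3*(9+4)))*(a*z))
Apply SIMPLIFY at LRR (target: (9+4)): (((3*(y*z))+(3*(9+4)))*(a*z)) -> (((3*(y*z))+(3*13))*(a*z))
Apply FACTOR at L (target: ((3*(y*z))+(3*13))): (((3*(y*z))+(3*13))*(a*z)) -> ((3*((y*z)+13))*(a*z))
Apply DISTRIBUTE at L (target: (3*((y*z)+13))): ((3*((y*z)+13))*(a*z)) -> (((3*(y*z))+(3*13))*(a*z))

Answer: (((3*(y*z))+(3*13))*(a*z))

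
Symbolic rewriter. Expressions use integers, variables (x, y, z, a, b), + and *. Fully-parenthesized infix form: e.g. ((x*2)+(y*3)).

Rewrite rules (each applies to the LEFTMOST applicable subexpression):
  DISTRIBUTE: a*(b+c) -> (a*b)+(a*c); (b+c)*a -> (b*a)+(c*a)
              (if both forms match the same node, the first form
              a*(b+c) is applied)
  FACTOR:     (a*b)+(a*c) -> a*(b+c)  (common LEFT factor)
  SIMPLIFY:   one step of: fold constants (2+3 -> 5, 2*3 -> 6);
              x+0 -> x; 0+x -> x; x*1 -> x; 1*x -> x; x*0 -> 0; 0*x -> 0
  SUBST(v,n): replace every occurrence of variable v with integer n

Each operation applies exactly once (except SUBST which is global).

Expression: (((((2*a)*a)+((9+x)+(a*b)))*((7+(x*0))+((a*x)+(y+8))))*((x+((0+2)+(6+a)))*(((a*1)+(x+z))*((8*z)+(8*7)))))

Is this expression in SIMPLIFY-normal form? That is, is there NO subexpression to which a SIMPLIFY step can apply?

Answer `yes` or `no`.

Answer: no

Derivation:
Expression: (((((2*a)*a)+((9+x)+(a*b)))*((7+(x*0))+((a*x)+(y+8))))*((x+((0+2)+(6+a)))*(((a*1)+(x+z))*((8*z)+(8*7)))))
Scanning for simplifiable subexpressions (pre-order)...
  at root: (((((2*a)*a)+((9+x)+(a*b)))*((7+(x*0))+((a*x)+(y+8))))*((x+((0+2)+(6+a)))*(((a*1)+(x+z))*((8*z)+(8*7))))) (not simplifiable)
  at L: ((((2*a)*a)+((9+x)+(a*b)))*((7+(x*0))+((a*x)+(y+8)))) (not simplifiable)
  at LL: (((2*a)*a)+((9+x)+(a*b))) (not simplifiable)
  at LLL: ((2*a)*a) (not simplifiable)
  at LLLL: (2*a) (not simplifiable)
  at LLR: ((9+x)+(a*b)) (not simplifiable)
  at LLRL: (9+x) (not simplifiable)
  at LLRR: (a*b) (not simplifiable)
  at LR: ((7+(x*0))+((a*x)+(y+8))) (not simplifiable)
  at LRL: (7+(x*0)) (not simplifiable)
  at LRLR: (x*0) (SIMPLIFIABLE)
  at LRR: ((a*x)+(y+8)) (not simplifiable)
  at LRRL: (a*x) (not simplifiable)
  at LRRR: (y+8) (not simplifiable)
  at R: ((x+((0+2)+(6+a)))*(((a*1)+(x+z))*((8*z)+(8*7)))) (not simplifiable)
  at RL: (x+((0+2)+(6+a))) (not simplifiable)
  at RLR: ((0+2)+(6+a)) (not simplifiable)
  at RLRL: (0+2) (SIMPLIFIABLE)
  at RLRR: (6+a) (not simplifiable)
  at RR: (((a*1)+(x+z))*((8*z)+(8*7))) (not simplifiable)
  at RRL: ((a*1)+(x+z)) (not simplifiable)
  at RRLL: (a*1) (SIMPLIFIABLE)
  at RRLR: (x+z) (not simplifiable)
  at RRR: ((8*z)+(8*7)) (not simplifiable)
  at RRRL: (8*z) (not simplifiable)
  at RRRR: (8*7) (SIMPLIFIABLE)
Found simplifiable subexpr at path LRLR: (x*0)
One SIMPLIFY step would give: (((((2*a)*a)+((9+x)+(a*b)))*((7+0)+((a*x)+(y+8))))*((x+((0+2)+(6+a)))*(((a*1)+(x+z))*((8*z)+(8*7)))))
-> NOT in normal form.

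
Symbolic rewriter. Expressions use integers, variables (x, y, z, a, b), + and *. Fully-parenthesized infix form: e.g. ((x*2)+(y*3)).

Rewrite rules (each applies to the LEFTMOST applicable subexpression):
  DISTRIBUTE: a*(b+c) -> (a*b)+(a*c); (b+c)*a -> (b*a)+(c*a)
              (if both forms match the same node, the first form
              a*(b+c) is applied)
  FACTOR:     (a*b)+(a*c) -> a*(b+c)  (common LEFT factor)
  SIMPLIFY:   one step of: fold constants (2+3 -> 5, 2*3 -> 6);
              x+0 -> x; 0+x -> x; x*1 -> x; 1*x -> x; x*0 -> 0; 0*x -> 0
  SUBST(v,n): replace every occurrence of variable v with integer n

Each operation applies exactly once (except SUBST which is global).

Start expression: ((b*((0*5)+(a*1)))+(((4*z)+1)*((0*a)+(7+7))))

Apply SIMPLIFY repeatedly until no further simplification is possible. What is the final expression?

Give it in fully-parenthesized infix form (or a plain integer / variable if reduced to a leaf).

Start: ((b*((0*5)+(a*1)))+(((4*z)+1)*((0*a)+(7+7))))
Step 1: at LRL: (0*5) -> 0; overall: ((b*((0*5)+(a*1)))+(((4*z)+1)*((0*a)+(7+7)))) -> ((b*(0+(a*1)))+(((4*z)+1)*((0*a)+(7+7))))
Step 2: at LR: (0+(a*1)) -> (a*1); overall: ((b*(0+(a*1)))+(((4*z)+1)*((0*a)+(7+7)))) -> ((b*(a*1))+(((4*z)+1)*((0*a)+(7+7))))
Step 3: at LR: (a*1) -> a; overall: ((b*(a*1))+(((4*z)+1)*((0*a)+(7+7)))) -> ((b*a)+(((4*z)+1)*((0*a)+(7+7))))
Step 4: at RRL: (0*a) -> 0; overall: ((b*a)+(((4*z)+1)*((0*a)+(7+7)))) -> ((b*a)+(((4*z)+1)*(0+(7+7))))
Step 5: at RR: (0+(7+7)) -> (7+7); overall: ((b*a)+(((4*z)+1)*(0+(7+7)))) -> ((b*a)+(((4*z)+1)*(7+7)))
Step 6: at RR: (7+7) -> 14; overall: ((b*a)+(((4*z)+1)*(7+7))) -> ((b*a)+(((4*z)+1)*14))
Fixed point: ((b*a)+(((4*z)+1)*14))

Answer: ((b*a)+(((4*z)+1)*14))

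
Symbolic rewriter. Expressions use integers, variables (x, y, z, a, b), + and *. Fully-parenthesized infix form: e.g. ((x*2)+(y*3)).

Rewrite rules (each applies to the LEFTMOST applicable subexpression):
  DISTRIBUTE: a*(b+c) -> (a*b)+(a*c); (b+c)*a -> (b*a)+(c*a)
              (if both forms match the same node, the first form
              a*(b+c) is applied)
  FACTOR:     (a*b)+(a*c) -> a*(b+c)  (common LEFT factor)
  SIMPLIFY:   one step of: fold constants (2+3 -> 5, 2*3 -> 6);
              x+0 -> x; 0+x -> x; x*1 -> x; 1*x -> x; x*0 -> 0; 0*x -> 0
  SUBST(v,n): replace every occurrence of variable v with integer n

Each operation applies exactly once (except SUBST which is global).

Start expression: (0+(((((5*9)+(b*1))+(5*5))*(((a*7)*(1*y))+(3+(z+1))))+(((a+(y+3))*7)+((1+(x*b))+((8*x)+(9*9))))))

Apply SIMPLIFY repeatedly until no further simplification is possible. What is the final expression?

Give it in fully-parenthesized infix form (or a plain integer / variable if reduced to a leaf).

Start: (0+(((((5*9)+(b*1))+(5*5))*(((a*7)*(1*y))+(3+(z+1))))+(((a+(y+3))*7)+((1+(x*b))+((8*x)+(9*9))))))
Step 1: at root: (0+(((((5*9)+(b*1))+(5*5))*(((a*7)*(1*y))+(3+(z+1))))+(((a+(y+3))*7)+((1+(x*b))+((8*x)+(9*9)))))) -> (((((5*9)+(b*1))+(5*5))*(((a*7)*(1*y))+(3+(z+1))))+(((a+(y+3))*7)+((1+(x*b))+((8*x)+(9*9))))); overall: (0+(((((5*9)+(b*1))+(5*5))*(((a*7)*(1*y))+(3+(z+1))))+(((a+(y+3))*7)+((1+(x*b))+((8*x)+(9*9)))))) -> (((((5*9)+(b*1))+(5*5))*(((a*7)*(1*y))+(3+(z+1))))+(((a+(y+3))*7)+((1+(x*b))+((8*x)+(9*9)))))
Step 2: at LLLL: (5*9) -> 45; overall: (((((5*9)+(b*1))+(5*5))*(((a*7)*(1*y))+(3+(z+1))))+(((a+(y+3))*7)+((1+(x*b))+((8*x)+(9*9))))) -> ((((45+(b*1))+(5*5))*(((a*7)*(1*y))+(3+(z+1))))+(((a+(y+3))*7)+((1+(x*b))+((8*x)+(9*9)))))
Step 3: at LLLR: (b*1) -> b; overall: ((((45+(b*1))+(5*5))*(((a*7)*(1*y))+(3+(z+1))))+(((a+(y+3))*7)+((1+(x*b))+((8*x)+(9*9))))) -> ((((45+b)+(5*5))*(((a*7)*(1*y))+(3+(z+1))))+(((a+(y+3))*7)+((1+(x*b))+((8*x)+(9*9)))))
Step 4: at LLR: (5*5) -> 25; overall: ((((45+b)+(5*5))*(((a*7)*(1*y))+(3+(z+1))))+(((a+(y+3))*7)+((1+(x*b))+((8*x)+(9*9))))) -> ((((45+b)+25)*(((a*7)*(1*y))+(3+(z+1))))+(((a+(y+3))*7)+((1+(x*b))+((8*x)+(9*9)))))
Step 5: at LRLR: (1*y) -> y; overall: ((((45+b)+25)*(((a*7)*(1*y))+(3+(z+1))))+(((a+(y+3))*7)+((1+(x*b))+((8*x)+(9*9))))) -> ((((45+b)+25)*(((a*7)*y)+(3+(z+1))))+(((a+(y+3))*7)+((1+(x*b))+((8*x)+(9*9)))))
Step 6: at RRRR: (9*9) -> 81; overall: ((((45+b)+25)*(((a*7)*y)+(3+(z+1))))+(((a+(y+3))*7)+((1+(x*b))+((8*x)+(9*9))))) -> ((((45+b)+25)*(((a*7)*y)+(3+(z+1))))+(((a+(y+3))*7)+((1+(x*b))+((8*x)+81))))
Fixed point: ((((45+b)+25)*(((a*7)*y)+(3+(z+1))))+(((a+(y+3))*7)+((1+(x*b))+((8*x)+81))))

Answer: ((((45+b)+25)*(((a*7)*y)+(3+(z+1))))+(((a+(y+3))*7)+((1+(x*b))+((8*x)+81))))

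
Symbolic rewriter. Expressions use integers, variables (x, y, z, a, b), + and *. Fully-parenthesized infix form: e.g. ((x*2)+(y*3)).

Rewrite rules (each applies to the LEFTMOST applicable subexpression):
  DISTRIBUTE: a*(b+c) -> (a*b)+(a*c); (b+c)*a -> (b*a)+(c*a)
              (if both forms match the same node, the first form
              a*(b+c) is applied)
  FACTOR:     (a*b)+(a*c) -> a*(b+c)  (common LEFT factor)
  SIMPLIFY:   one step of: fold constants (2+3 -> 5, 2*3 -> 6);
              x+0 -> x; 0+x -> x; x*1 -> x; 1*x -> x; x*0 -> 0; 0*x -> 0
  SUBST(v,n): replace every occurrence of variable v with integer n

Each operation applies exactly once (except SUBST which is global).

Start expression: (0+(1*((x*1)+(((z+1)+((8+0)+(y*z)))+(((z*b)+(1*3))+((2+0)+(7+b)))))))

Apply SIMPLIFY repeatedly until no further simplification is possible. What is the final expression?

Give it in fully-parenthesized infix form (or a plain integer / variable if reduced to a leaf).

Start: (0+(1*((x*1)+(((z+1)+((8+0)+(y*z)))+(((z*b)+(1*3))+((2+0)+(7+b)))))))
Step 1: at root: (0+(1*((x*1)+(((z+1)+((8+0)+(y*z)))+(((z*b)+(1*3))+((2+0)+(7+b))))))) -> (1*((x*1)+(((z+1)+((8+0)+(y*z)))+(((z*b)+(1*3))+((2+0)+(7+b)))))); overall: (0+(1*((x*1)+(((z+1)+((8+0)+(y*z)))+(((z*b)+(1*3))+((2+0)+(7+b))))))) -> (1*((x*1)+(((z+1)+((8+0)+(y*z)))+(((z*b)+(1*3))+((2+0)+(7+b))))))
Step 2: at root: (1*((x*1)+(((z+1)+((8+0)+(y*z)))+(((z*b)+(1*3))+((2+0)+(7+b)))))) -> ((x*1)+(((z+1)+((8+0)+(y*z)))+(((z*b)+(1*3))+((2+0)+(7+b))))); overall: (1*((x*1)+(((z+1)+((8+0)+(y*z)))+(((z*b)+(1*3))+((2+0)+(7+b)))))) -> ((x*1)+(((z+1)+((8+0)+(y*z)))+(((z*b)+(1*3))+((2+0)+(7+b)))))
Step 3: at L: (x*1) -> x; overall: ((x*1)+(((z+1)+((8+0)+(y*z)))+(((z*b)+(1*3))+((2+0)+(7+b))))) -> (x+(((z+1)+((8+0)+(y*z)))+(((z*b)+(1*3))+((2+0)+(7+b)))))
Step 4: at RLRL: (8+0) -> 8; overall: (x+(((z+1)+((8+0)+(y*z)))+(((z*b)+(1*3))+((2+0)+(7+b))))) -> (x+(((z+1)+(8+(y*z)))+(((z*b)+(1*3))+((2+0)+(7+b)))))
Step 5: at RRLR: (1*3) -> 3; overall: (x+(((z+1)+(8+(y*z)))+(((z*b)+(1*3))+((2+0)+(7+b))))) -> (x+(((z+1)+(8+(y*z)))+(((z*b)+3)+((2+0)+(7+b)))))
Step 6: at RRRL: (2+0) -> 2; overall: (x+(((z+1)+(8+(y*z)))+(((z*b)+3)+((2+0)+(7+b))))) -> (x+(((z+1)+(8+(y*z)))+(((z*b)+3)+(2+(7+b)))))
Fixed point: (x+(((z+1)+(8+(y*z)))+(((z*b)+3)+(2+(7+b)))))

Answer: (x+(((z+1)+(8+(y*z)))+(((z*b)+3)+(2+(7+b)))))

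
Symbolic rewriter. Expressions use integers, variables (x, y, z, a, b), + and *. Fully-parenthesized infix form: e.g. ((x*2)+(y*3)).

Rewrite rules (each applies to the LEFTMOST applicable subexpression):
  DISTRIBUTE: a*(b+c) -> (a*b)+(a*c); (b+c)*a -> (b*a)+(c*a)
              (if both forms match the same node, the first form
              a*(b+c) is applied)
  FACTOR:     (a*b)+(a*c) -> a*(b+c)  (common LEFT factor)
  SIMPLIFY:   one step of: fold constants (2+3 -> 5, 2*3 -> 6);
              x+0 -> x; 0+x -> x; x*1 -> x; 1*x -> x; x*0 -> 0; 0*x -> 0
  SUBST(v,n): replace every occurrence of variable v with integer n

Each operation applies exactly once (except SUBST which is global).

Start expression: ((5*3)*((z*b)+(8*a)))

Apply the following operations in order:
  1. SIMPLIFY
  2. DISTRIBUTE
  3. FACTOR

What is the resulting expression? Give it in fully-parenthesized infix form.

Answer: (15*((z*b)+(8*a)))

Derivation:
Start: ((5*3)*((z*b)+(8*a)))
Apply SIMPLIFY at L (target: (5*3)): ((5*3)*((z*b)+(8*a))) -> (15*((z*b)+(8*a)))
Apply DISTRIBUTE at root (target: (15*((z*b)+(8*a)))): (15*((z*b)+(8*a))) -> ((15*(z*b))+(15*(8*a)))
Apply FACTOR at root (target: ((15*(z*b))+(15*(8*a)))): ((15*(z*b))+(15*(8*a))) -> (15*((z*b)+(8*a)))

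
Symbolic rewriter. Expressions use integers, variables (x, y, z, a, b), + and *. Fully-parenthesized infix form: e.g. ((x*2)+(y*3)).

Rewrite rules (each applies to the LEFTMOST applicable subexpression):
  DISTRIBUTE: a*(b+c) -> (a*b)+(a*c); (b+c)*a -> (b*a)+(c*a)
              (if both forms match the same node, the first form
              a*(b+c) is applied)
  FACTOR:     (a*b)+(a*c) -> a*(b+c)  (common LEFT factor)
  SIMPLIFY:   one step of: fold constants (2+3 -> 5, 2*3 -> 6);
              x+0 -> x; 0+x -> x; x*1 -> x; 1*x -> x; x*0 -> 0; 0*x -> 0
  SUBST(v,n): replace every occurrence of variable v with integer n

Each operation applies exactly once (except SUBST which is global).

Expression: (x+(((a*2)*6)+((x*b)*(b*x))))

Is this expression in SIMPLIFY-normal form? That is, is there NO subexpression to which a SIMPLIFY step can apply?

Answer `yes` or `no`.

Expression: (x+(((a*2)*6)+((x*b)*(b*x))))
Scanning for simplifiable subexpressions (pre-order)...
  at root: (x+(((a*2)*6)+((x*b)*(b*x)))) (not simplifiable)
  at R: (((a*2)*6)+((x*b)*(b*x))) (not simplifiable)
  at RL: ((a*2)*6) (not simplifiable)
  at RLL: (a*2) (not simplifiable)
  at RR: ((x*b)*(b*x)) (not simplifiable)
  at RRL: (x*b) (not simplifiable)
  at RRR: (b*x) (not simplifiable)
Result: no simplifiable subexpression found -> normal form.

Answer: yes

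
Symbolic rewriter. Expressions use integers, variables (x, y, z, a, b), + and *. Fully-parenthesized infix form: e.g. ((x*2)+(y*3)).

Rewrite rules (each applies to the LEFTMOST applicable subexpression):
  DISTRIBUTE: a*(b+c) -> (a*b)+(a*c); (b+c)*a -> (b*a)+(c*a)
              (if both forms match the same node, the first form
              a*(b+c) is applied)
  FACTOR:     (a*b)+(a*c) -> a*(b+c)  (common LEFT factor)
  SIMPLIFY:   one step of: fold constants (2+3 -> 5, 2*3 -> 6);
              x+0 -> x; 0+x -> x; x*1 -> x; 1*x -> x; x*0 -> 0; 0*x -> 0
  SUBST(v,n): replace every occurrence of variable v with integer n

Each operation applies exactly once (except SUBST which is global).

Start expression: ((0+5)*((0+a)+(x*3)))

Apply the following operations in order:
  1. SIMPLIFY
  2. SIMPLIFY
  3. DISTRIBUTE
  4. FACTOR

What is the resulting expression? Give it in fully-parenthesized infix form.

Start: ((0+5)*((0+a)+(x*3)))
Apply SIMPLIFY at L (target: (0+5)): ((0+5)*((0+a)+(x*3))) -> (5*((0+a)+(x*3)))
Apply SIMPLIFY at RL (target: (0+a)): (5*((0+a)+(x*3))) -> (5*(a+(x*3)))
Apply DISTRIBUTE at root (target: (5*(a+(x*3)))): (5*(a+(x*3))) -> ((5*a)+(5*(x*3)))
Apply FACTOR at root (target: ((5*a)+(5*(x*3)))): ((5*a)+(5*(x*3))) -> (5*(a+(x*3)))

Answer: (5*(a+(x*3)))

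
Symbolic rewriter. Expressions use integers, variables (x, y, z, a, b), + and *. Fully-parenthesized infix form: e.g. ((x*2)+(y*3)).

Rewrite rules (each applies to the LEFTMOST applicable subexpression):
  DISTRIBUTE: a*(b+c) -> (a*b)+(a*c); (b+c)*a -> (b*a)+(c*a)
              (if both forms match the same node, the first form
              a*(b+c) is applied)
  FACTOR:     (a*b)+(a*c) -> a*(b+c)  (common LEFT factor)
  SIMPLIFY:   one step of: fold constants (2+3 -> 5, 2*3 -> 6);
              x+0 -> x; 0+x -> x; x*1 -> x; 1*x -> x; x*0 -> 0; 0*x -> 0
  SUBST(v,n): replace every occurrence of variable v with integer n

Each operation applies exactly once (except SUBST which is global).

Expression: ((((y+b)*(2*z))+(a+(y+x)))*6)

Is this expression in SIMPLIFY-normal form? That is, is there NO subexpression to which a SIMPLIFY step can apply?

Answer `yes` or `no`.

Answer: yes

Derivation:
Expression: ((((y+b)*(2*z))+(a+(y+x)))*6)
Scanning for simplifiable subexpressions (pre-order)...
  at root: ((((y+b)*(2*z))+(a+(y+x)))*6) (not simplifiable)
  at L: (((y+b)*(2*z))+(a+(y+x))) (not simplifiable)
  at LL: ((y+b)*(2*z)) (not simplifiable)
  at LLL: (y+b) (not simplifiable)
  at LLR: (2*z) (not simplifiable)
  at LR: (a+(y+x)) (not simplifiable)
  at LRR: (y+x) (not simplifiable)
Result: no simplifiable subexpression found -> normal form.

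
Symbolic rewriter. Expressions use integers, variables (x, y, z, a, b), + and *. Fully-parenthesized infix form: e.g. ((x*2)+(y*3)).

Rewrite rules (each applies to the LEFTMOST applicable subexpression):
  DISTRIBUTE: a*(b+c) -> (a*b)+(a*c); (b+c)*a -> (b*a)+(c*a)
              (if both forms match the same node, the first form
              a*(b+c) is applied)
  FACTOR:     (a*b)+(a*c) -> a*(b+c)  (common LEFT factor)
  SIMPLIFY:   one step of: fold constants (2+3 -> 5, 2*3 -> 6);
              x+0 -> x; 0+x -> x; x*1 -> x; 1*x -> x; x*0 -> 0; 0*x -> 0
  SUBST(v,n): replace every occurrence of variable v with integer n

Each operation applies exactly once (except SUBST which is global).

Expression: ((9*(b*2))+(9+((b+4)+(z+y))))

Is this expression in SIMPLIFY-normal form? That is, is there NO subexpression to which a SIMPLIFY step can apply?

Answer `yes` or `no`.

Expression: ((9*(b*2))+(9+((b+4)+(z+y))))
Scanning for simplifiable subexpressions (pre-order)...
  at root: ((9*(b*2))+(9+((b+4)+(z+y)))) (not simplifiable)
  at L: (9*(b*2)) (not simplifiable)
  at LR: (b*2) (not simplifiable)
  at R: (9+((b+4)+(z+y))) (not simplifiable)
  at RR: ((b+4)+(z+y)) (not simplifiable)
  at RRL: (b+4) (not simplifiable)
  at RRR: (z+y) (not simplifiable)
Result: no simplifiable subexpression found -> normal form.

Answer: yes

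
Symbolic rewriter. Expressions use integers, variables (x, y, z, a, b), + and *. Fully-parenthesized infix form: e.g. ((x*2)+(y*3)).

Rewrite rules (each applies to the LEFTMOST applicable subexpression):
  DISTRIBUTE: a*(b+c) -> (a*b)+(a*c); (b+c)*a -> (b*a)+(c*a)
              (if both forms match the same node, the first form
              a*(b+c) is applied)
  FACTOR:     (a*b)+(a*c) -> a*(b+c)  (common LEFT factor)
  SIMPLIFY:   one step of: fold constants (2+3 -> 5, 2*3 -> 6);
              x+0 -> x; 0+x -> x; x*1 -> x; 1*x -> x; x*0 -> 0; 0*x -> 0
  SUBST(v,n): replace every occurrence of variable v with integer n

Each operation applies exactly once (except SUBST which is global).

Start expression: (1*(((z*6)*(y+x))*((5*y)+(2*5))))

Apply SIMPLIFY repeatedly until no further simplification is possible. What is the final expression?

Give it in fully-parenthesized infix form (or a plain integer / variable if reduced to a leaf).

Start: (1*(((z*6)*(y+x))*((5*y)+(2*5))))
Step 1: at root: (1*(((z*6)*(y+x))*((5*y)+(2*5)))) -> (((z*6)*(y+x))*((5*y)+(2*5))); overall: (1*(((z*6)*(y+x))*((5*y)+(2*5)))) -> (((z*6)*(y+x))*((5*y)+(2*5)))
Step 2: at RR: (2*5) -> 10; overall: (((z*6)*(y+x))*((5*y)+(2*5))) -> (((z*6)*(y+x))*((5*y)+10))
Fixed point: (((z*6)*(y+x))*((5*y)+10))

Answer: (((z*6)*(y+x))*((5*y)+10))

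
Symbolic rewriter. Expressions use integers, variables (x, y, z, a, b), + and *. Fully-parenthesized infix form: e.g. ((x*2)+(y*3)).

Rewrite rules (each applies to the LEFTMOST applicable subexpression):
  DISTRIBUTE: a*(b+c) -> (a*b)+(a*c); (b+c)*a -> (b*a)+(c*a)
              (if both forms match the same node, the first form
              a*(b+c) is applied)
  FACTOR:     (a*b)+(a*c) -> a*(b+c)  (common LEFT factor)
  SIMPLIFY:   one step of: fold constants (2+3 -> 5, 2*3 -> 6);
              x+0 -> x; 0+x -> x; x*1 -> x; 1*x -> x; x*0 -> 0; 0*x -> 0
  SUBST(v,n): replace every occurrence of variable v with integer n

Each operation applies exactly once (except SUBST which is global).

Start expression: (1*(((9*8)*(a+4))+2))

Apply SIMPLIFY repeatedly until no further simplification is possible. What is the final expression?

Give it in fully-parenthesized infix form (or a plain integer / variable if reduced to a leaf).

Answer: ((72*(a+4))+2)

Derivation:
Start: (1*(((9*8)*(a+4))+2))
Step 1: at root: (1*(((9*8)*(a+4))+2)) -> (((9*8)*(a+4))+2); overall: (1*(((9*8)*(a+4))+2)) -> (((9*8)*(a+4))+2)
Step 2: at LL: (9*8) -> 72; overall: (((9*8)*(a+4))+2) -> ((72*(a+4))+2)
Fixed point: ((72*(a+4))+2)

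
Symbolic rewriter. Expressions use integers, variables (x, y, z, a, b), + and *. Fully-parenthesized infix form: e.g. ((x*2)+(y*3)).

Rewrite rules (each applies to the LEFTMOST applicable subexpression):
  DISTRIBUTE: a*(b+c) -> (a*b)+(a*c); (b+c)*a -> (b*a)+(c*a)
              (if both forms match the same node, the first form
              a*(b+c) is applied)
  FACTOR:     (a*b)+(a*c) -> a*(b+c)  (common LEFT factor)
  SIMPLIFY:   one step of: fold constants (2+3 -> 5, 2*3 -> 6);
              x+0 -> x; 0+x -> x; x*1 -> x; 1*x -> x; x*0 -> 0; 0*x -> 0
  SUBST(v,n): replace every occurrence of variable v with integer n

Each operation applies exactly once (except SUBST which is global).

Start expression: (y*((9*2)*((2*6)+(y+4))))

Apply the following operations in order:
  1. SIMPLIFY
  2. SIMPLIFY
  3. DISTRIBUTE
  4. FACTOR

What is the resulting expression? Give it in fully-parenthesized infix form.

Answer: (y*(18*(12+(y+4))))

Derivation:
Start: (y*((9*2)*((2*6)+(y+4))))
Apply SIMPLIFY at RL (target: (9*2)): (y*((9*2)*((2*6)+(y+4)))) -> (y*(18*((2*6)+(y+4))))
Apply SIMPLIFY at RRL (target: (2*6)): (y*(18*((2*6)+(y+4)))) -> (y*(18*(12+(y+4))))
Apply DISTRIBUTE at R (target: (18*(12+(y+4)))): (y*(18*(12+(y+4)))) -> (y*((18*12)+(18*(y+4))))
Apply FACTOR at R (target: ((18*12)+(18*(y+4)))): (y*((18*12)+(18*(y+4)))) -> (y*(18*(12+(y+4))))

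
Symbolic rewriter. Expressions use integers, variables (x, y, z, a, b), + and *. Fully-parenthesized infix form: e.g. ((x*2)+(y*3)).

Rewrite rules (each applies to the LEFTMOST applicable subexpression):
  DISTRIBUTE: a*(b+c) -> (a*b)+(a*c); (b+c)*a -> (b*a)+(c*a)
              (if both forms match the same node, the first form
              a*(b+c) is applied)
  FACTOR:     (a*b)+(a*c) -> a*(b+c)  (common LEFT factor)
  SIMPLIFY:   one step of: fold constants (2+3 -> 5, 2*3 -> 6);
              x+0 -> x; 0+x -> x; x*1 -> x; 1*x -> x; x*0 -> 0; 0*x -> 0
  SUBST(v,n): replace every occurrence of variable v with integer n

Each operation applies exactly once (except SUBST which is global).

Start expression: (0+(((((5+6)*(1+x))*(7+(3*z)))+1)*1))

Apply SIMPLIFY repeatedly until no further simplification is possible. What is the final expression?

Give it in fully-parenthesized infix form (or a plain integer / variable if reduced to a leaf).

Answer: (((11*(1+x))*(7+(3*z)))+1)

Derivation:
Start: (0+(((((5+6)*(1+x))*(7+(3*z)))+1)*1))
Step 1: at root: (0+(((((5+6)*(1+x))*(7+(3*z)))+1)*1)) -> (((((5+6)*(1+x))*(7+(3*z)))+1)*1); overall: (0+(((((5+6)*(1+x))*(7+(3*z)))+1)*1)) -> (((((5+6)*(1+x))*(7+(3*z)))+1)*1)
Step 2: at root: (((((5+6)*(1+x))*(7+(3*z)))+1)*1) -> ((((5+6)*(1+x))*(7+(3*z)))+1); overall: (((((5+6)*(1+x))*(7+(3*z)))+1)*1) -> ((((5+6)*(1+x))*(7+(3*z)))+1)
Step 3: at LLL: (5+6) -> 11; overall: ((((5+6)*(1+x))*(7+(3*z)))+1) -> (((11*(1+x))*(7+(3*z)))+1)
Fixed point: (((11*(1+x))*(7+(3*z)))+1)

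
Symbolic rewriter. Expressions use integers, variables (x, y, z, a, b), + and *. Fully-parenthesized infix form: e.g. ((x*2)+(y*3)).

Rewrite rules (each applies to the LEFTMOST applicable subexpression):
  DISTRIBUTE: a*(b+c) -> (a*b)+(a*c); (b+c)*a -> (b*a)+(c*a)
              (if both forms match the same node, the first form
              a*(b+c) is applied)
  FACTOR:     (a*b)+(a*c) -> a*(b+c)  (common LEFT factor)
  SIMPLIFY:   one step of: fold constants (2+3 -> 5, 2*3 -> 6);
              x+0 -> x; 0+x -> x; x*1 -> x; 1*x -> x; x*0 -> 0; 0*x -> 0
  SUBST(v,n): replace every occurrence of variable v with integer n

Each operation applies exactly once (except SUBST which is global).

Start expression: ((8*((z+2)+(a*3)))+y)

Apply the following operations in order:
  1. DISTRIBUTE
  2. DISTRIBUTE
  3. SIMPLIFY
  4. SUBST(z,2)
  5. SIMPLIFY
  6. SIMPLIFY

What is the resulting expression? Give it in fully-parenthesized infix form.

Start: ((8*((z+2)+(a*3)))+y)
Apply DISTRIBUTE at L (target: (8*((z+2)+(a*3)))): ((8*((z+2)+(a*3)))+y) -> (((8*(z+2))+(8*(a*3)))+y)
Apply DISTRIBUTE at LL (target: (8*(z+2))): (((8*(z+2))+(8*(a*3)))+y) -> ((((8*z)+(8*2))+(8*(a*3)))+y)
Apply SIMPLIFY at LLR (target: (8*2)): ((((8*z)+(8*2))+(8*(a*3)))+y) -> ((((8*z)+16)+(8*(a*3)))+y)
Apply SUBST(z,2): ((((8*z)+16)+(8*(a*3)))+y) -> ((((8*2)+16)+(8*(a*3)))+y)
Apply SIMPLIFY at LLL (target: (8*2)): ((((8*2)+16)+(8*(a*3)))+y) -> (((16+16)+(8*(a*3)))+y)
Apply SIMPLIFY at LL (target: (16+16)): (((16+16)+(8*(a*3)))+y) -> ((32+(8*(a*3)))+y)

Answer: ((32+(8*(a*3)))+y)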